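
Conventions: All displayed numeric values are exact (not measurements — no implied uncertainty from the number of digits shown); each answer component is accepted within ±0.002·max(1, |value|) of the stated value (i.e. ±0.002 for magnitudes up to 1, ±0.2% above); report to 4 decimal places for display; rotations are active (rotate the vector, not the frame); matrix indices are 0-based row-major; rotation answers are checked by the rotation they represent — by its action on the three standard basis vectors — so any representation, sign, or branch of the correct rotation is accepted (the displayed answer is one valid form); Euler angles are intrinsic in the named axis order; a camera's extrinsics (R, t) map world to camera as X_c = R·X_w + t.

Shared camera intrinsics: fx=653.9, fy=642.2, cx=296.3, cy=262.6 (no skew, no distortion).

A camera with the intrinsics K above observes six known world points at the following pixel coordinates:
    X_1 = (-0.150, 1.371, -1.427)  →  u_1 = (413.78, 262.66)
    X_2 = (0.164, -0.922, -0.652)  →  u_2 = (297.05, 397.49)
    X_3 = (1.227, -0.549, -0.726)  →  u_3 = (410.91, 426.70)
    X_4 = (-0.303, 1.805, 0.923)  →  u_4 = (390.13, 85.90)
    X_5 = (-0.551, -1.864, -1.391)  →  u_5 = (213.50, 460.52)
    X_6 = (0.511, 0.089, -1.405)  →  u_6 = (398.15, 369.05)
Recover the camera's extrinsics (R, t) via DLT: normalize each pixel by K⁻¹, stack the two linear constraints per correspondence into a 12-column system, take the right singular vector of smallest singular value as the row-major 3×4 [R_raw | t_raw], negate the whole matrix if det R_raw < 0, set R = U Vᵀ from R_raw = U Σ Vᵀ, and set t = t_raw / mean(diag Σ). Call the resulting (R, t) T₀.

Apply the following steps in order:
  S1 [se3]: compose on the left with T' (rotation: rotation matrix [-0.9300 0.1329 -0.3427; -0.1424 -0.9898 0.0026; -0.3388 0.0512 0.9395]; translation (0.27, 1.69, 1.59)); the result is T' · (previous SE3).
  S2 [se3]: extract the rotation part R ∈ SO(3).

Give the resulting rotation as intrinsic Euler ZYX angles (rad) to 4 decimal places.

rotation (euler_zyx) = (-2.3072, 0.8543, 3.0678)

source (pnp_recover): camera pose = R=[0.7350 0.6160 -0.2834; 0.3844 -0.7228 -0.5742; -0.5586 0.3131 -0.7681], t=(0.2700, 0.2300, 6.2301)
after S1 (compose_se3): R=[-0.4411 -0.7762 0.4504; -0.4866 0.6286 0.6067; -0.7541 0.0485 -0.6550], t=(-2.0853, 1.4400, 7.3632)
after S2 (rot_of_se3): [-0.4411 -0.7762 0.4504; -0.4866 0.6286 0.6067; -0.7541 0.0485 -0.6550]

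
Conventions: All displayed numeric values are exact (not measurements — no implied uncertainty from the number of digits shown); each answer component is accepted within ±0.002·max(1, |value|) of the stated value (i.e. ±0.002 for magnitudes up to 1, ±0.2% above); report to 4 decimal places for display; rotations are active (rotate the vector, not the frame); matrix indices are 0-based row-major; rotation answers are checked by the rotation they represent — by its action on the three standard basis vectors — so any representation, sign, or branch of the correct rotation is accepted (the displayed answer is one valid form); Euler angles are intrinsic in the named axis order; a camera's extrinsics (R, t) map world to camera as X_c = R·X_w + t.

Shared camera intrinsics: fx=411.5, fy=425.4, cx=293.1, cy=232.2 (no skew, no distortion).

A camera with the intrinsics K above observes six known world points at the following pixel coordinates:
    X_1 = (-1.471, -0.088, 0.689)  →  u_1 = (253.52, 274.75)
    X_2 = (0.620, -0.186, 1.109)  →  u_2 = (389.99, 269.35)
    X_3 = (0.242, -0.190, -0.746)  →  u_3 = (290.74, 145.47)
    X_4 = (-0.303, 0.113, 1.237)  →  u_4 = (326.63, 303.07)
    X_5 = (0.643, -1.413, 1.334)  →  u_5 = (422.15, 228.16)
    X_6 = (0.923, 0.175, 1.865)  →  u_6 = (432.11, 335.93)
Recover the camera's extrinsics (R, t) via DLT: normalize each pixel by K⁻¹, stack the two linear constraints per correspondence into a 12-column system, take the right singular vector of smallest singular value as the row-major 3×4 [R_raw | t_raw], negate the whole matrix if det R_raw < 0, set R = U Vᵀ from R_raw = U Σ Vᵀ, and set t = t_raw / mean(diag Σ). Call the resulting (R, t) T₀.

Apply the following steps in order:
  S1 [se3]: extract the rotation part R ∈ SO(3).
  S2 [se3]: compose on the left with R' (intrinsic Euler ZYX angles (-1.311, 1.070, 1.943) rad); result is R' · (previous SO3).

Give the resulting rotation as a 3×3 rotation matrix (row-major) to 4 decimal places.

rotation (matrix) = ((0.7529, 0.5575, -0.3497), (-0.1890, -0.3259, -0.9263), (-0.6304, 0.7635, -0.1400))

source (pnp_recover): camera pose = R=[0.7336 -0.4498 0.5095; -0.2217 0.5503 0.8050; -0.6425 -0.7034 0.3040], t=(0.0899, -0.2100, 4.9979)
after S1 (rot_of_se3): [0.7336 -0.4498 0.5095; -0.2217 0.5503 0.8050; -0.6425 -0.7034 0.3040]
after S2 (compose_so3): [0.7529 0.5575 -0.3497; -0.1890 -0.3259 -0.9263; -0.6304 0.7635 -0.1400]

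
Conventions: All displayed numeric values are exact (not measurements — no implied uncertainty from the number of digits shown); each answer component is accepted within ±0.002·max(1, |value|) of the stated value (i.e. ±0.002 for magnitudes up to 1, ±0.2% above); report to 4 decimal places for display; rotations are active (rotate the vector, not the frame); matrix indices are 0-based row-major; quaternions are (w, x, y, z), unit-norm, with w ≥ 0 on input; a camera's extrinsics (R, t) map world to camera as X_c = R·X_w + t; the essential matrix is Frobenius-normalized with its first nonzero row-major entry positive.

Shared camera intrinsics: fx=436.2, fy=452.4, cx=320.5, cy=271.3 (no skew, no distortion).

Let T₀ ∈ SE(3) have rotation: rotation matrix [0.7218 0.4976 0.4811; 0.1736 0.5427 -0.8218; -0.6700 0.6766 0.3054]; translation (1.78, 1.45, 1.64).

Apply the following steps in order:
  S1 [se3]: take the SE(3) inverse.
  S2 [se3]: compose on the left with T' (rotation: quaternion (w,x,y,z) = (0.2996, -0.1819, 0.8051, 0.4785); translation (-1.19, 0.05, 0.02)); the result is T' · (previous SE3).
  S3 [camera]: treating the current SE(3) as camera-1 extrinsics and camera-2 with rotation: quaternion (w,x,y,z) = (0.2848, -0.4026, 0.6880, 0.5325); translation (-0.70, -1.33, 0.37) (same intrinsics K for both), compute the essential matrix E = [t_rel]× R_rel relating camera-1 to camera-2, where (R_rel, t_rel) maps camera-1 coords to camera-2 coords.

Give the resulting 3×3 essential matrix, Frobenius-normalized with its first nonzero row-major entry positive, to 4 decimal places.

matrix = [0.0794 -0.0181 0.2247; -0.1015 -0.6298 0.2876; -0.2926 -0.2418 -0.5561]

after S1 (invert_se3): R=[0.7218 0.1736 -0.6700; 0.4976 0.5427 0.6766; 0.4811 -0.8218 0.3054], t=(-0.4376, -2.7824, -0.1655)
after S2 (compose_se3): R=[-0.6845 -0.6989 0.2074; 0.6554 -0.4655 0.5947; -0.3191 0.5430 0.7767], t=(0.7018, -1.4170, -1.4732)
after S3 (essential): [0.0794 -0.0181 0.2247; -0.1015 -0.6298 0.2876; -0.2926 -0.2418 -0.5561]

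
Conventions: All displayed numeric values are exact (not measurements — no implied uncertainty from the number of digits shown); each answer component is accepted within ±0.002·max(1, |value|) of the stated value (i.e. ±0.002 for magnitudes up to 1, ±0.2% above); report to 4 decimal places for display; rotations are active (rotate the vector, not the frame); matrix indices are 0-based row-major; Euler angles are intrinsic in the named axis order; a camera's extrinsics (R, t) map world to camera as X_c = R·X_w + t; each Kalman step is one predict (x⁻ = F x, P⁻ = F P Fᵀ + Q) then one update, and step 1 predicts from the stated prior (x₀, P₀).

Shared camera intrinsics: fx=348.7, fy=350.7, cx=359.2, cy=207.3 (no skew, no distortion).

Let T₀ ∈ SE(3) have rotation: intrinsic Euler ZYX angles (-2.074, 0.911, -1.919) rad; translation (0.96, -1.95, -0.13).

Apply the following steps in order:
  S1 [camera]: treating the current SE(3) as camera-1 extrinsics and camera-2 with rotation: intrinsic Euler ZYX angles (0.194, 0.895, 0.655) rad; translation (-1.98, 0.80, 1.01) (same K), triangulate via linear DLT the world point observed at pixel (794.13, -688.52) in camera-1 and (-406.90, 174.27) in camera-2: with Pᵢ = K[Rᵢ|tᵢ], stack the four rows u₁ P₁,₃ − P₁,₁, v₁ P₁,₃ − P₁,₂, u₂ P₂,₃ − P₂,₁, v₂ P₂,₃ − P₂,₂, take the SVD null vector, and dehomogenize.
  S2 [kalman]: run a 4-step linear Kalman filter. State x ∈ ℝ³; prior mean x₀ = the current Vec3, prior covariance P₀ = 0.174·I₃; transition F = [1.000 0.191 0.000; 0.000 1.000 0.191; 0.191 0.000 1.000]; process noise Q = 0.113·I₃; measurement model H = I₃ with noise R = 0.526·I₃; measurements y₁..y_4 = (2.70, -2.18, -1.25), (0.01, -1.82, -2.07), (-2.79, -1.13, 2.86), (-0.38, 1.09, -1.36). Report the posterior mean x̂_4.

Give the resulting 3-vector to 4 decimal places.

after S1 (triangulate): (-0.6695, -0.9290, 0.0514)
after S2 (kf_track): (-0.9320, -0.5092, -0.2606)

result = (-0.9320, -0.5092, -0.2606)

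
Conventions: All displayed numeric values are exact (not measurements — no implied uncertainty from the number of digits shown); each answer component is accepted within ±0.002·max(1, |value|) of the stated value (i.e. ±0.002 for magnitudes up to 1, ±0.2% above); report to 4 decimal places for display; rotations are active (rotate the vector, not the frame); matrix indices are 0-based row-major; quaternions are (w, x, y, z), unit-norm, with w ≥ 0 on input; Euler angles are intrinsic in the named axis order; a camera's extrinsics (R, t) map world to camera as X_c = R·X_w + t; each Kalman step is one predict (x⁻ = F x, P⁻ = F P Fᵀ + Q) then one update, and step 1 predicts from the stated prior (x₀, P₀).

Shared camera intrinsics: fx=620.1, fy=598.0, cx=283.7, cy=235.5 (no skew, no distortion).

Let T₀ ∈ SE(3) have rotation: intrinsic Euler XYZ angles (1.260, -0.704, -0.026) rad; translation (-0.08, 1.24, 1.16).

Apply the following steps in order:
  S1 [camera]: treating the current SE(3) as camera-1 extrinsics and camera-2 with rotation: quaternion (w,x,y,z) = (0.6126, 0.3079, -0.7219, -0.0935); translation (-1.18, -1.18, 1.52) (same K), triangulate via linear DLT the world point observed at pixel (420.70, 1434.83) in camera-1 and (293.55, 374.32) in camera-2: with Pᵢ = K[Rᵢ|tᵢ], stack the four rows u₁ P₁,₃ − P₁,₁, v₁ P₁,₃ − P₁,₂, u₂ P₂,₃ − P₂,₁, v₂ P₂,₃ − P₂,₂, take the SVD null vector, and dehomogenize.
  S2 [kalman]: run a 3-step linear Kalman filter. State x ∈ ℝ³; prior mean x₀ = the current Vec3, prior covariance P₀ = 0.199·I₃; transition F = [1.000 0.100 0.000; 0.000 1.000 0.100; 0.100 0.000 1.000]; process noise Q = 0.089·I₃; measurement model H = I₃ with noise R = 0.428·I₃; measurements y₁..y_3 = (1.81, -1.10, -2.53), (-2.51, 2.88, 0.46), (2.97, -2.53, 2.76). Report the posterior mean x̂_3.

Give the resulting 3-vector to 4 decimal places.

result = (0.7574, -0.2037, 0.3355)

after S1 (triangulate): (-0.7939, 0.9522, -1.5646)
after S2 (kf_track): (0.7574, -0.2037, 0.3355)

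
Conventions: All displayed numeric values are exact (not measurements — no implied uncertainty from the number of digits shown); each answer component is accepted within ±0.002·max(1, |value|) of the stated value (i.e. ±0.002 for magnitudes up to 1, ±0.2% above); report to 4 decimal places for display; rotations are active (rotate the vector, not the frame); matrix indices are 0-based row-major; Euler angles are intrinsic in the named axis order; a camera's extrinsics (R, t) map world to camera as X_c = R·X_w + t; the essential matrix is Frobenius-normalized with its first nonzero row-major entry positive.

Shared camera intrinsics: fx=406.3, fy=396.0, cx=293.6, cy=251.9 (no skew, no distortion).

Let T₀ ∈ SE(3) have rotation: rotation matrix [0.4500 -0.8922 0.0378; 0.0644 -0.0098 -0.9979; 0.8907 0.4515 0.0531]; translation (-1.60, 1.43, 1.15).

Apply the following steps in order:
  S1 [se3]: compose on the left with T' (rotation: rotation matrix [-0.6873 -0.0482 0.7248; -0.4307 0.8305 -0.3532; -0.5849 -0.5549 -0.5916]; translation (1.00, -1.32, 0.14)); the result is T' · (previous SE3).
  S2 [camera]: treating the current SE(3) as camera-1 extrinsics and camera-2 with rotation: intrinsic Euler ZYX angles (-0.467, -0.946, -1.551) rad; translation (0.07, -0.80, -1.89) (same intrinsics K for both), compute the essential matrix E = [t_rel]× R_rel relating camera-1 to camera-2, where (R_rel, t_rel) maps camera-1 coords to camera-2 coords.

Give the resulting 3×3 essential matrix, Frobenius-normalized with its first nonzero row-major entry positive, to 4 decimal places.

after S1 (compose_se3): R=[0.3331 0.9409 0.0606; -0.4549 0.2167 -0.8638; -0.8259 0.2602 0.5002], t=(2.8642, 0.1506, -0.3980)
after S2 (essential): [0.1607 0.3180 -0.0767; 0.4676 0.1539 0.4870; -0.0908 -0.5092 0.3466]

matrix = [0.1607 0.3180 -0.0767; 0.4676 0.1539 0.4870; -0.0908 -0.5092 0.3466]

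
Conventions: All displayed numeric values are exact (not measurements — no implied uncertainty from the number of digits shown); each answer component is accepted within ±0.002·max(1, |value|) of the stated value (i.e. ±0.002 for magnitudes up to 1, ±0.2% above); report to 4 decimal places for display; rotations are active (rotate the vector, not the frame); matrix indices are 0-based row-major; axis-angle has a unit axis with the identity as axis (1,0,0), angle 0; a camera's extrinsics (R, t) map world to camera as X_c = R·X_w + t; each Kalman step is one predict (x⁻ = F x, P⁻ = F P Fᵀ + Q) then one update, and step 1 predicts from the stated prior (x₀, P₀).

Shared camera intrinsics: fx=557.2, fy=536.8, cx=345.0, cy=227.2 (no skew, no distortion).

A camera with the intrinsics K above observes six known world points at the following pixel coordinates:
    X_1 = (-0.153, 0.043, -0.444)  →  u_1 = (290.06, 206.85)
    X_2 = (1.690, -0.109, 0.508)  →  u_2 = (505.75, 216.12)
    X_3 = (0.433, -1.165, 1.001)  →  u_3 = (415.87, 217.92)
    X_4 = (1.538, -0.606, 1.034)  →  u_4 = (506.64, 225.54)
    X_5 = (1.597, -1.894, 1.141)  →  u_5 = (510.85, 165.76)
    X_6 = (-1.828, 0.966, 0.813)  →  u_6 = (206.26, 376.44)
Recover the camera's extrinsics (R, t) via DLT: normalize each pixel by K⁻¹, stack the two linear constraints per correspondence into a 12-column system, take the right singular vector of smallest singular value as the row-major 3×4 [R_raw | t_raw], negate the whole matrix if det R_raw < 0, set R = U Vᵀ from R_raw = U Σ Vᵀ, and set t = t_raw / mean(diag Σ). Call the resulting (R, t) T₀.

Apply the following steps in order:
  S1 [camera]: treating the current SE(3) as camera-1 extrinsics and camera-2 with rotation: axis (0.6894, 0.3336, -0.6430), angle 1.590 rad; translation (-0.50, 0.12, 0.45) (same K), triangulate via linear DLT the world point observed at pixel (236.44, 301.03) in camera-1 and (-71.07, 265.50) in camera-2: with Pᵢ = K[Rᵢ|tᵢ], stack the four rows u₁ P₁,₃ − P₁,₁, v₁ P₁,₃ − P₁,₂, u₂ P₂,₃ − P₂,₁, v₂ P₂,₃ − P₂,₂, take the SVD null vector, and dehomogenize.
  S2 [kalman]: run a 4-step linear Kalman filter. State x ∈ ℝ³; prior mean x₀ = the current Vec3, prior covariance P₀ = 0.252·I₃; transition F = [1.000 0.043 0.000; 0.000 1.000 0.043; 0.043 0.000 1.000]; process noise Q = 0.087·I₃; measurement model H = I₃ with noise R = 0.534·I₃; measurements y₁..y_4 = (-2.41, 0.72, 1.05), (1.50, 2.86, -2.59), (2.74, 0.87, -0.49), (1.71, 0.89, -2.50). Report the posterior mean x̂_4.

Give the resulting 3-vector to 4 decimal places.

source (pnp_recover): camera pose = R=[0.8583 -0.1817 0.4798; -0.2603 0.6516 0.7125; -0.4421 -0.7365 0.5120], t=(-0.1900, 0.0400, 5.6903)
after S1 (triangulate): (-1.8407, -0.1631, 0.7760)
after S2 (kf_track): (0.8737, 1.0042, -1.0828)

result = (0.8737, 1.0042, -1.0828)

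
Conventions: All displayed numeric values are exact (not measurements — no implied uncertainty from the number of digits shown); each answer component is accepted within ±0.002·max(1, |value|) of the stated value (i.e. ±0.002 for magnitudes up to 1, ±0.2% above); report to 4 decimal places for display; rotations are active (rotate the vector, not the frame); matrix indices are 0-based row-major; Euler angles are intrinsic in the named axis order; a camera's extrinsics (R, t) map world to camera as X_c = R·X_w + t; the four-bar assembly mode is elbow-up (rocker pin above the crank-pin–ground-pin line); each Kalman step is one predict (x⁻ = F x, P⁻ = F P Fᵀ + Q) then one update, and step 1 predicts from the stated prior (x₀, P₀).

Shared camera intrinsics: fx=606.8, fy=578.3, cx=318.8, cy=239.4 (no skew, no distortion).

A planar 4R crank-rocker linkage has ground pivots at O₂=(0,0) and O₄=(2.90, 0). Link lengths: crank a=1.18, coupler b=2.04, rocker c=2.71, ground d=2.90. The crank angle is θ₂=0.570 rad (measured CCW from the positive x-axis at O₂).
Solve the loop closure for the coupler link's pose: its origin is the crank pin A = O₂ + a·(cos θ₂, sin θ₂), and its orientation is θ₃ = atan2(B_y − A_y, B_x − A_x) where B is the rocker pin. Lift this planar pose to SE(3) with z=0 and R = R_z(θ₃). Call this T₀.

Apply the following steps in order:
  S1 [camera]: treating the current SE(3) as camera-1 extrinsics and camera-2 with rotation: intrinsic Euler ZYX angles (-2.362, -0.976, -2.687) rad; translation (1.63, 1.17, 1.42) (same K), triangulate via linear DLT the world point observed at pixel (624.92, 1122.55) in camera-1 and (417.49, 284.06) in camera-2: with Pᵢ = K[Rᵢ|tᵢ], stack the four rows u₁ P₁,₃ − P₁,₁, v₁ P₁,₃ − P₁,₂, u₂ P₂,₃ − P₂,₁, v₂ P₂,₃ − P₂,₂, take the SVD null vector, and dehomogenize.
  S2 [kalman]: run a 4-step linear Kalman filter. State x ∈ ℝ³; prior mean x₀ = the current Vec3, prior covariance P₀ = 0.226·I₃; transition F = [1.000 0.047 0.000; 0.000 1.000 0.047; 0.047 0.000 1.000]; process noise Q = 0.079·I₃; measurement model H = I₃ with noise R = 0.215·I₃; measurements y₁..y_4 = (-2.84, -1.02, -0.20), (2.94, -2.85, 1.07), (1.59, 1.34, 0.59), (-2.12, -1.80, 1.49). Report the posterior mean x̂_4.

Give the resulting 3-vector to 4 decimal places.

source (fourbar_fk): coupler pose = R=[0.4143 -0.9102 0.0000; 0.9102 0.4143 0.0000; 0.0000 0.0000 1.0000], t=(0.9934, 0.6368, 0.0000)
after S1 (triangulate): (0.9508, 0.8511, 1.2145)
after S2 (kf_track): (-0.3574, -0.9037, 1.0400)

result = (-0.3574, -0.9037, 1.0400)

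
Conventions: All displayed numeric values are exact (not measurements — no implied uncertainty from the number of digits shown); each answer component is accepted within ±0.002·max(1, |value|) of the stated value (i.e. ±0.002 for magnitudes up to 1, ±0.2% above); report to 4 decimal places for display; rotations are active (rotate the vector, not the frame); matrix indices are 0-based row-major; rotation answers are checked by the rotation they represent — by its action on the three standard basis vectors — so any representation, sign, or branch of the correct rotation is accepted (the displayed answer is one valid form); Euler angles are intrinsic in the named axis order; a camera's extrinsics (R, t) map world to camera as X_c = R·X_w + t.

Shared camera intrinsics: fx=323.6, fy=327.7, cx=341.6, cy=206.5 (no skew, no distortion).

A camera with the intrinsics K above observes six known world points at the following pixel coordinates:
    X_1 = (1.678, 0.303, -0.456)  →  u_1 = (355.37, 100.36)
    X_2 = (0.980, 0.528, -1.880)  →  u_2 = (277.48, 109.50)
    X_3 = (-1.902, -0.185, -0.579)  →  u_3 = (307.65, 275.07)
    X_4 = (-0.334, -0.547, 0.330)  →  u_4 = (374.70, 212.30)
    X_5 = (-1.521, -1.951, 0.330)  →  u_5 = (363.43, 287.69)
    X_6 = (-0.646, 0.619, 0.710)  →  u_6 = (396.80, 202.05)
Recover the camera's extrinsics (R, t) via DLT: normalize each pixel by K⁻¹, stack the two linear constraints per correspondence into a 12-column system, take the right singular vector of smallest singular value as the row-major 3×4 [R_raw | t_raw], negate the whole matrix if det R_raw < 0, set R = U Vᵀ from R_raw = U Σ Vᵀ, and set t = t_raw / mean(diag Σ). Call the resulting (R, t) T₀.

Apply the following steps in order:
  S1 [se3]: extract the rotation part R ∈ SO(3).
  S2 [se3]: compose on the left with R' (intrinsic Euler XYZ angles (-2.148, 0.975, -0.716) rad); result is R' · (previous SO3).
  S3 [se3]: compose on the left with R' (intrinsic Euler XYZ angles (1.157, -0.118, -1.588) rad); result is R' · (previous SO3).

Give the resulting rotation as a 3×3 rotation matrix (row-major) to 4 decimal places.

source (pnp_recover): camera pose = R=[0.2186 -0.0602 0.9740; -0.8773 -0.4490 0.1692; 0.4272 -0.8915 -0.1510], t=(0.3800, -0.4800, 6.1700)
after S1 (rot_of_se3): [0.2186 -0.0602 0.9740; -0.8773 -0.4490 0.1692; 0.4272 -0.8915 -0.1510]
after S2 (compose_so3): [0.1230 -0.9288 0.3497; 0.9254 -0.0200 -0.3785; 0.3585 0.3701 0.8570]
after S3 (compose_so3): [0.8745 -0.0475 -0.4826; -0.4813 0.0374 -0.8758; 0.0597 0.9982 0.0098]

rotation (matrix) = ((0.8745, -0.0475, -0.4826), (-0.4813, 0.0374, -0.8758), (0.0597, 0.9982, 0.0098))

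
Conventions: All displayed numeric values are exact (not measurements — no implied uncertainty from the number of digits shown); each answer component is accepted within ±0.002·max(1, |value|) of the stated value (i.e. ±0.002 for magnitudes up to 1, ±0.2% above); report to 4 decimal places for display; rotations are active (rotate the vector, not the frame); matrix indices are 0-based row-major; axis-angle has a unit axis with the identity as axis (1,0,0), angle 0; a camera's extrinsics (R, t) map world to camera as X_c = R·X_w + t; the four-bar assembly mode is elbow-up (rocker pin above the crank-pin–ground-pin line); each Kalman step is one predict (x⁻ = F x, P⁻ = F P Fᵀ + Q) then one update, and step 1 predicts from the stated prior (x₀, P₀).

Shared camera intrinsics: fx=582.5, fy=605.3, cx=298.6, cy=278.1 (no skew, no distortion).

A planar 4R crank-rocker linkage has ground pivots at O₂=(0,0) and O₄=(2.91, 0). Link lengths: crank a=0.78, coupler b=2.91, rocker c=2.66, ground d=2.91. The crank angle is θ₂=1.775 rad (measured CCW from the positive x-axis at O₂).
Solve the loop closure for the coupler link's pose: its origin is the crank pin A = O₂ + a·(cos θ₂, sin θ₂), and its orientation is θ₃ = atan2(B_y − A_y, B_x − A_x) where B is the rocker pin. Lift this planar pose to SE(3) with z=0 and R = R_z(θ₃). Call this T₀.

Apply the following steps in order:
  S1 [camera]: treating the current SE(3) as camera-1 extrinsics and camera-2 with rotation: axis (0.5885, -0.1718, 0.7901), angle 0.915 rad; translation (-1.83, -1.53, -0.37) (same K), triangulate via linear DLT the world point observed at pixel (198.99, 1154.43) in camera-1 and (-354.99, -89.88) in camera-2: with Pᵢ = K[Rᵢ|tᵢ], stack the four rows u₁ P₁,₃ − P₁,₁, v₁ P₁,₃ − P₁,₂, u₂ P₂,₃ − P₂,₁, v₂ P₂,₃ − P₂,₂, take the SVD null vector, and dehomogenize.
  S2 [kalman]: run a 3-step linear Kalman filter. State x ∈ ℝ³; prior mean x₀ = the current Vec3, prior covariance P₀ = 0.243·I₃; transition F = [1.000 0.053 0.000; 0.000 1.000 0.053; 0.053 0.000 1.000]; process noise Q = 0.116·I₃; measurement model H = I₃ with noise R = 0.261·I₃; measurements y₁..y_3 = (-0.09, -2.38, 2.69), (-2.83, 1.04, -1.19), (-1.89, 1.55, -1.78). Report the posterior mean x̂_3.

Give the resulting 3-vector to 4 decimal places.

result = (-1.6010, 0.8047, -0.6508)

source (fourbar_fk): coupler pose = R=[0.7903 -0.6127 0.0000; 0.6127 0.7903 0.0000; 0.0000 0.0000 1.0000], t=(-0.1582, 0.7638, 0.0000)
after S1 (triangulate): (0.8388, 1.2626, 1.5718)
after S2 (kf_track): (-1.6010, 0.8047, -0.6508)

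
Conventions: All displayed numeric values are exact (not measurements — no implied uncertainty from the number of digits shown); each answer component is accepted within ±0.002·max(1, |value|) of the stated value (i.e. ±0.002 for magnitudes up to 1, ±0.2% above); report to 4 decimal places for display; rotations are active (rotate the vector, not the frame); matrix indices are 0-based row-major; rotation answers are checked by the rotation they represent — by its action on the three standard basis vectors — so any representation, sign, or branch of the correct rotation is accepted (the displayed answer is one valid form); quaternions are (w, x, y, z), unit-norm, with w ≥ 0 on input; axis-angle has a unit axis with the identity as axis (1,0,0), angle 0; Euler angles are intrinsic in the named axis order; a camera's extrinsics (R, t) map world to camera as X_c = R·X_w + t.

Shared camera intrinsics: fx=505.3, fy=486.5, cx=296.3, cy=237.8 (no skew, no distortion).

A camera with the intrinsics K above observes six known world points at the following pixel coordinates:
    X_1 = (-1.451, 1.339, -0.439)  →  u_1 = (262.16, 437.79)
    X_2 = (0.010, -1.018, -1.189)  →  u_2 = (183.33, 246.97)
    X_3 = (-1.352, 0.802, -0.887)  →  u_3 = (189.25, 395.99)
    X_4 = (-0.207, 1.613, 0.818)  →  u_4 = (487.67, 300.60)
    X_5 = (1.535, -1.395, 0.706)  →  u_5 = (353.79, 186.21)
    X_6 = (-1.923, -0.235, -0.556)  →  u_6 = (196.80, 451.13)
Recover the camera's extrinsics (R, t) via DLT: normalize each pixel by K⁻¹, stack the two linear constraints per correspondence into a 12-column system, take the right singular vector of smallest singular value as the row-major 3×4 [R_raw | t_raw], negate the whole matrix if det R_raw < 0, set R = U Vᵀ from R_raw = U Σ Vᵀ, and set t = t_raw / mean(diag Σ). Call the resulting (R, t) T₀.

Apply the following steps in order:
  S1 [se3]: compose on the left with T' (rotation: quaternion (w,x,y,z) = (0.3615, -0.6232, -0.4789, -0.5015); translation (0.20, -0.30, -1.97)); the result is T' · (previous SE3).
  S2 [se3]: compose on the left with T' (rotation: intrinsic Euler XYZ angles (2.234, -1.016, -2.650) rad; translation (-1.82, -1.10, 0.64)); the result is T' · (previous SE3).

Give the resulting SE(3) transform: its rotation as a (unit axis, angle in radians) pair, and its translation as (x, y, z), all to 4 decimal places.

source (pnp_recover): camera pose = R=[0.2362 0.2884 0.9279; -0.9413 -0.1690 0.2921; 0.2410 -0.9425 0.2315], t=(0.1501, 0.2900, 4.8806)
after S1 (compose_se3): R=[-0.8271 -0.4139 0.3803; 0.5432 -0.7626 0.3513; 0.1446 0.4971 0.8556], t=(1.8450, 4.1979, -2.9653)
after S2 (compose_se3): R=[0.3962 -0.4199 -0.8165; -0.6657 -0.7438 0.0595; -0.6324 0.5200 -0.5743], t=(0.8875, 2.7076, -2.1867)

rotation (axis_angle) = ((0.8319, -0.3327, -0.4441), 2.8612), translation = (0.8875, 2.7076, -2.1867)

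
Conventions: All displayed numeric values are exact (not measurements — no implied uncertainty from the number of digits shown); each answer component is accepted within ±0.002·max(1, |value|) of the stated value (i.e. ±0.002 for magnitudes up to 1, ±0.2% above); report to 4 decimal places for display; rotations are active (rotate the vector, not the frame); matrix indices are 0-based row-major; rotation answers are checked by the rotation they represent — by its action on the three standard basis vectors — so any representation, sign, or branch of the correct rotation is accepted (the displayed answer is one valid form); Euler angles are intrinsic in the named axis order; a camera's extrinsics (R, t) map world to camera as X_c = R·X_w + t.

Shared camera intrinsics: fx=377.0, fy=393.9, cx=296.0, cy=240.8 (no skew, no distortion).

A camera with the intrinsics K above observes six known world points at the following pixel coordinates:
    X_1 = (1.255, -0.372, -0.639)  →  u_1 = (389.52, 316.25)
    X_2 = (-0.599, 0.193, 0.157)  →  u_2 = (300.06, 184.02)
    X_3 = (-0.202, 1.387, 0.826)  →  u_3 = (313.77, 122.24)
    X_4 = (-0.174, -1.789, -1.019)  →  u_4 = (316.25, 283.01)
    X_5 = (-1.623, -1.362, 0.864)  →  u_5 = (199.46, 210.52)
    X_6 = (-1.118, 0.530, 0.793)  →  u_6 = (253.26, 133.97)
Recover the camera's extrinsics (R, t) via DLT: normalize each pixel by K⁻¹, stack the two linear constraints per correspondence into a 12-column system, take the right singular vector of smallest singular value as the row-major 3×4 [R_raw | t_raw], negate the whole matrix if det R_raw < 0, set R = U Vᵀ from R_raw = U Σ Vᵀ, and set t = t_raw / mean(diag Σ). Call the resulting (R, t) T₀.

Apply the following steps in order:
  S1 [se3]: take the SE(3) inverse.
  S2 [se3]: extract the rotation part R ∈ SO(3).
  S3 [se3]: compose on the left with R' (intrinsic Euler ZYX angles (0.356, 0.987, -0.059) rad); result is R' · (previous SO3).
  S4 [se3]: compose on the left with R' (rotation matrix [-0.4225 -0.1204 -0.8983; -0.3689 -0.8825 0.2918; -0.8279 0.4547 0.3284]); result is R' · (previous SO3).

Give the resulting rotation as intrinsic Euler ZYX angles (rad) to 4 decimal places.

rotation (euler_zyx) = (-0.2037, -0.2741, -1.5896)

source (pnp_recover): camera pose = R=[0.4303 0.4100 -0.8042; 0.7683 -0.6341 0.0877; -0.4740 -0.6556 -0.5878], t=(0.3600, -0.1700, 5.0599)
after S1 (invert_se3): R=[0.4303 0.7683 -0.4740; 0.4100 -0.6341 -0.6556; -0.8042 0.0877 -0.5878], t=(2.3739, 3.0619, 3.2788)
after S2 (rot_of_se3): [0.4303 0.7683 -0.4740; 0.4100 -0.6341 -0.6556; -0.8042 0.0877 -0.5878]
after S3 (compose_so3): [-0.5506 0.7135 -0.4334; 0.1814 -0.4045 -0.8964; -0.8148 -0.5721 0.0933]
after S4 (compose_so3): [0.9428 0.2612 0.2072; -0.1947 -0.0732 0.9781; 0.2707 -0.9625 -0.0181]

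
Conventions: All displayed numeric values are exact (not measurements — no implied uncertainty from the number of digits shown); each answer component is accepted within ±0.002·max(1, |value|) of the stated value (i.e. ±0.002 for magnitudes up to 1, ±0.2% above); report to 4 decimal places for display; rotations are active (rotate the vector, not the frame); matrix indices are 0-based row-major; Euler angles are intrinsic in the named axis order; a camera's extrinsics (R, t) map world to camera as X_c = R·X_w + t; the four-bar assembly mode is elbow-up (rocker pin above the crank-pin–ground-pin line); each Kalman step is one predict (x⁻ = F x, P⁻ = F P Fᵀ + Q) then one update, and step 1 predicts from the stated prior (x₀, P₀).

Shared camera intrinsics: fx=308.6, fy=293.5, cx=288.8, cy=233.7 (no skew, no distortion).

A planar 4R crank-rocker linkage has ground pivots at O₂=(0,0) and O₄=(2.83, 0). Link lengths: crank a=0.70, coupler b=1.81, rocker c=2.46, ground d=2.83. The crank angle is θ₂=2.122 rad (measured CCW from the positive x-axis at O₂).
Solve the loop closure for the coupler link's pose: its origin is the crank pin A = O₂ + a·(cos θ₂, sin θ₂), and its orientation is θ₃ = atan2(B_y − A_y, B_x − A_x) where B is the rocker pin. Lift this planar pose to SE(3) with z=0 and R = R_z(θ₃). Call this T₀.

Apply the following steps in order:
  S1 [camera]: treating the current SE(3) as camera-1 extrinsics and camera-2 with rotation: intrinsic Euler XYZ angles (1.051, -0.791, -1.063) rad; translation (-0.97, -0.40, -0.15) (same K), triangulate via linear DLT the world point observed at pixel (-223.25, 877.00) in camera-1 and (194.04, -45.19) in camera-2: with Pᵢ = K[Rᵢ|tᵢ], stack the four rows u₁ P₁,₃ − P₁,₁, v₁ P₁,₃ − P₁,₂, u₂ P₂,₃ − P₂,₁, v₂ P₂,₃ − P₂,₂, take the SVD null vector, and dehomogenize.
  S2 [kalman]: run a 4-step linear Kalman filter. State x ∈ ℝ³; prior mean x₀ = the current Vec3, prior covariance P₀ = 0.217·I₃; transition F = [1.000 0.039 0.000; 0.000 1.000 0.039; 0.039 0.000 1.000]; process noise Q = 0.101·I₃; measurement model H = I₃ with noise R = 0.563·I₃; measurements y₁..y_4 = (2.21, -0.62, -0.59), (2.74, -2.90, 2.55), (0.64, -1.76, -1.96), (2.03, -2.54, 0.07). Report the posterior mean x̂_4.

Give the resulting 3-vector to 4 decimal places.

result = (1.4096, -1.4056, 0.1022)

source (fourbar_fk): coupler pose = R=[0.7886 -0.6149 0.0000; 0.6149 0.7886 0.0000; 0.0000 0.0000 1.0000], t=(-0.3666, 0.5963, 0.0000)
after S1 (triangulate): (-0.0406, 1.8986, 0.9438)
after S2 (kf_track): (1.4096, -1.4056, 0.1022)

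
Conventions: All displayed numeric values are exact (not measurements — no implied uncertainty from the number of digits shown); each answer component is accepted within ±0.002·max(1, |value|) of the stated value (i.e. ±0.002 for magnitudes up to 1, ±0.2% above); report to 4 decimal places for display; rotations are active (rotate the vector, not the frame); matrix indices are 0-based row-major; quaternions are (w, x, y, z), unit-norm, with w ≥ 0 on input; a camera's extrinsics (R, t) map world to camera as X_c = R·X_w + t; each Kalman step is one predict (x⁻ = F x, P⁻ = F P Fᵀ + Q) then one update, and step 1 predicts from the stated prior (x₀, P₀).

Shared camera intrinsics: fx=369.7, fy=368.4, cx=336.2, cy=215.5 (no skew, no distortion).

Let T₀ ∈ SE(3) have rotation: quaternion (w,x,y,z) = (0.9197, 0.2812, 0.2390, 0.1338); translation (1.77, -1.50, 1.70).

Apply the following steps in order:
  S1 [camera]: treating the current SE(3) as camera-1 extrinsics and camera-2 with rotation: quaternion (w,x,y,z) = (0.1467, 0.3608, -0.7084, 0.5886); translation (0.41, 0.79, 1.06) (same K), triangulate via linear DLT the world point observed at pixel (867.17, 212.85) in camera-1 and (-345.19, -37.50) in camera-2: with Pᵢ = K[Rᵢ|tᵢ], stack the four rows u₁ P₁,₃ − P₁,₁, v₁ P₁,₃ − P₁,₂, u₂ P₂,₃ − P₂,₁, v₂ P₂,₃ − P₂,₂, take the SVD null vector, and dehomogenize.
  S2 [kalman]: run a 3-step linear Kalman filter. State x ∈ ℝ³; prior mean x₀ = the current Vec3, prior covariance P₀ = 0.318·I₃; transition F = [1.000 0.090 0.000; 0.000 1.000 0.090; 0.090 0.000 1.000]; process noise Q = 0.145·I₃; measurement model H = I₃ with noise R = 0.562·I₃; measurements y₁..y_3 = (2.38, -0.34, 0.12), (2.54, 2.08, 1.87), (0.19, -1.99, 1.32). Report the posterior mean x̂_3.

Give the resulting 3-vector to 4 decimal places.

after S1 (triangulate): (1.8598, 1.4756, 0.9165)
after S2 (kf_track): (1.4946, 0.0082, 1.3135)

result = (1.4946, 0.0082, 1.3135)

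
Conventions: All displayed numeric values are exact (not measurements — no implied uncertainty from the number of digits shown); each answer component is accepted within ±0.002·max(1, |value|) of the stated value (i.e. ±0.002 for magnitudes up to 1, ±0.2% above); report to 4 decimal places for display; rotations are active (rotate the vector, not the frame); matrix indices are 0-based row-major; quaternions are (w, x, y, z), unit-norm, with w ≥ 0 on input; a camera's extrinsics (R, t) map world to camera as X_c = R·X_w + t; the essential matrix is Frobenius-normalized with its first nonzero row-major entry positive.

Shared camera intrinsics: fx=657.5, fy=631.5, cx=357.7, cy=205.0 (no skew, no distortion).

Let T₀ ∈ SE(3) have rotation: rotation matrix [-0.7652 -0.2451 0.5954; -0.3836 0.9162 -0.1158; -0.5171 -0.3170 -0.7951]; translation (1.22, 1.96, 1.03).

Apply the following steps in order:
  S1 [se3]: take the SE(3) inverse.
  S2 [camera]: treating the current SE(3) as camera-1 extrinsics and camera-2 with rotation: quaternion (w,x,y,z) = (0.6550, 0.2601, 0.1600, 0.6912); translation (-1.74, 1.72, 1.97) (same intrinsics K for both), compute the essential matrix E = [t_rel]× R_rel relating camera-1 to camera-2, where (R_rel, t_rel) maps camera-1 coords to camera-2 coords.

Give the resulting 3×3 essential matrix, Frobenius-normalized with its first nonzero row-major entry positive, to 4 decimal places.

after S1 (invert_se3): R=[-0.7652 -0.3836 -0.5171; -0.2451 0.9162 -0.3170; 0.5954 -0.1158 -0.7951], t=(2.2179, -1.1703, 0.3196)
after S2 (essential): [0.0921 0.2217 -0.5653; -0.2496 -0.4047 -0.4049; 0.2225 0.4099 -0.1234]

matrix = [0.0921 0.2217 -0.5653; -0.2496 -0.4047 -0.4049; 0.2225 0.4099 -0.1234]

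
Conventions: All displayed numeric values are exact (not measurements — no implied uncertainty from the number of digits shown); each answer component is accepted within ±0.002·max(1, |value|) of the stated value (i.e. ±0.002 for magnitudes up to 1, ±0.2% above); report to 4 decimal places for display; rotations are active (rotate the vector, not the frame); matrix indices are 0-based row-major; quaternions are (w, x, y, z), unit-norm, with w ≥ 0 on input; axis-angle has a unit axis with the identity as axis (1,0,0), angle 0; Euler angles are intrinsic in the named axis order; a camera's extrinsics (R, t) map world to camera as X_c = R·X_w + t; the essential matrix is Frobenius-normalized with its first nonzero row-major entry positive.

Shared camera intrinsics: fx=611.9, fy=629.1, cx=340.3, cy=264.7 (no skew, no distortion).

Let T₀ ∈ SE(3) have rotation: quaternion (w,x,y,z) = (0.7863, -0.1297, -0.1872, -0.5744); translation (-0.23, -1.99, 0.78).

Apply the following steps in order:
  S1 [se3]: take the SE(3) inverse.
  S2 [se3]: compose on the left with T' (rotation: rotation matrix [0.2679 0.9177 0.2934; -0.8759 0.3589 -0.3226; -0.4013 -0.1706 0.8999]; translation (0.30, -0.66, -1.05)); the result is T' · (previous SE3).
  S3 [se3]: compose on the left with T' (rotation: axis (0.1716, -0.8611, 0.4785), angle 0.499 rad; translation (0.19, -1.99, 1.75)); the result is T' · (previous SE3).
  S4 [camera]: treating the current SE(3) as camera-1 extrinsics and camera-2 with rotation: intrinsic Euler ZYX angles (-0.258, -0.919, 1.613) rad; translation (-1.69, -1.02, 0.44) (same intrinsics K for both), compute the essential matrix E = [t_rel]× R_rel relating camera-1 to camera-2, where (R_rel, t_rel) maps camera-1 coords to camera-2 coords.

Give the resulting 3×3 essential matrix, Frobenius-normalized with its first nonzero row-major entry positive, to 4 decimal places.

matrix = [0.1577 0.3529 0.0948; 0.2384 0.4364 0.3279; -0.0115 -0.3477 0.6048]

after S1 (invert_se3): R=[0.2701 -0.8547 0.4434; 0.9518 0.3065 0.0111; -0.1454 0.4190 0.8963], t=(-1.9845, 0.8203, 0.1013)
after S2 (compose_se3): R=[0.9031 0.1753 0.3919; 0.1519 0.7234 -0.6735; -0.4016 0.6678 0.6268], t=(0.5508, 1.3399, -0.3024)
after S3 (compose_se3): R=[0.9202 -0.2927 0.2599; 0.3908 0.6492 -0.6525; 0.0222 0.7020 0.7118], t=(0.4662, -0.5361, 1.7512)
after S4 (essential): [0.1577 0.3529 0.0948; 0.2384 0.4364 0.3279; -0.0115 -0.3477 0.6048]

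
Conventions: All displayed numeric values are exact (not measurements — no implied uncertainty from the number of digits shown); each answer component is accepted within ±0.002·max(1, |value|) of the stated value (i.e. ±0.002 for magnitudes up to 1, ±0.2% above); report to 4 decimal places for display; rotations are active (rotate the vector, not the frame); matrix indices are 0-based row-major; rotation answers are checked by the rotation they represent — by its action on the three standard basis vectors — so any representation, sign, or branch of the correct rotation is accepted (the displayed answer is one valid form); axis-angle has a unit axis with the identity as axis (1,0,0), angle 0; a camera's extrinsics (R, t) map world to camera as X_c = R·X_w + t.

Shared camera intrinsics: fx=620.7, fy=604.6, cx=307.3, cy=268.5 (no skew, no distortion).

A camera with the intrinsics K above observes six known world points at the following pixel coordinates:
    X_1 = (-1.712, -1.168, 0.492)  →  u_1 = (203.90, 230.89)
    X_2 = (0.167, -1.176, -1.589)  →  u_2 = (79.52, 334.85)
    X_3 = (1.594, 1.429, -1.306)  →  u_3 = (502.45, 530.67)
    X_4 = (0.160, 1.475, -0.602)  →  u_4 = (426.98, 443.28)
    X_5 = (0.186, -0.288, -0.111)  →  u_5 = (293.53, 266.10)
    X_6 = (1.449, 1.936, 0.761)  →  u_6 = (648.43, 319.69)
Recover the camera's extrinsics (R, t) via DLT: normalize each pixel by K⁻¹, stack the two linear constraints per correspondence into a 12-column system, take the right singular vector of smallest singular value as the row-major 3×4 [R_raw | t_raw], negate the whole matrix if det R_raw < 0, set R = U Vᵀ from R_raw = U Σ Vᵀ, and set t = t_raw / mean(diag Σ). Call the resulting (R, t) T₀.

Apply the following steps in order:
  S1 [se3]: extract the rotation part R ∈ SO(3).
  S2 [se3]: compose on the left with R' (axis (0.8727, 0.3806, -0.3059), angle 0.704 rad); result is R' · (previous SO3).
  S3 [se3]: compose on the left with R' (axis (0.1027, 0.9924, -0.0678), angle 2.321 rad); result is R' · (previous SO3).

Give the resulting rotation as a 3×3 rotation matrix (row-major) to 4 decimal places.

rotation (matrix) = ((-0.7019, -0.4023, -0.5878), (0.4251, 0.4256, -0.7988), (0.5716, -0.8106, -0.1277))

source (pnp_recover): camera pose = R=[0.3620 0.7671 0.5297; -0.3035 0.6342 -0.7111; -0.8814 0.0966 0.4624], t=(0.1000, 0.1400, 5.3104)
after S1 (rot_of_se3): [0.3620 0.7671 0.5297; -0.3035 0.6342 -0.7111; -0.8814 0.0966 0.4624]
after S2 (compose_so3): [0.0962 0.9169 0.3873; 0.2374 0.3567 -0.9035; -0.9666 0.1789 -0.1834]
after S3 (compose_so3): [-0.7019 -0.4023 -0.5878; 0.4251 0.4256 -0.7988; 0.5716 -0.8106 -0.1277]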